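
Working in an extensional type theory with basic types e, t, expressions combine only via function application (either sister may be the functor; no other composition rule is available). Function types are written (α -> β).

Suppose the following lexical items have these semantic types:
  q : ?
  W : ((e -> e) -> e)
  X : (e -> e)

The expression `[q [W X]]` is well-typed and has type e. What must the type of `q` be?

At [q [W X]] (required: e): [W X] is e, which is not a function with range e; hence q is the functor — type (e -> e).

(e -> e)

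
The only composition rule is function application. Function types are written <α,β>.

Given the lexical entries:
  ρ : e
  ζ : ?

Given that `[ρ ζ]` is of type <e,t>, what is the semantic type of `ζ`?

<e,<e,t>>

[ρ ζ] is required to be <e,t>. ρ : e cannot yield <e,t> as functor, so ζ : <e,<e,t>>.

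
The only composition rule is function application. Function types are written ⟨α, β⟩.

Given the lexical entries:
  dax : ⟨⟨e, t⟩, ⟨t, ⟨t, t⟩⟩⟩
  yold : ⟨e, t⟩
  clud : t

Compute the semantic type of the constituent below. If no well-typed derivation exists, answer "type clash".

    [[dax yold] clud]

⟨t, t⟩

[dax yold]: ⟨⟨e, t⟩, ⟨t, ⟨t, t⟩⟩⟩ applied to ⟨e, t⟩ yields ⟨t, ⟨t, t⟩⟩.
[[dax yold] clud]: ⟨t, ⟨t, t⟩⟩ applied to t yields ⟨t, t⟩.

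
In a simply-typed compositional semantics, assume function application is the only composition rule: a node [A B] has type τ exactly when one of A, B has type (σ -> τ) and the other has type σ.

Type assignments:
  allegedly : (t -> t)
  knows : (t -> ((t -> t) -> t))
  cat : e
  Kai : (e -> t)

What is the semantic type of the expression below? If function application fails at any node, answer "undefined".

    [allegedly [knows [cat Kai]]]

[cat Kai]: Kai is (e -> t), cat is e; result t.
[knows [cat Kai]]: knows is (t -> ((t -> t) -> t)), [cat Kai] is t; result ((t -> t) -> t).
[allegedly [knows [cat Kai]]]: [knows [cat Kai]] is ((t -> t) -> t), allegedly is (t -> t); result t.

t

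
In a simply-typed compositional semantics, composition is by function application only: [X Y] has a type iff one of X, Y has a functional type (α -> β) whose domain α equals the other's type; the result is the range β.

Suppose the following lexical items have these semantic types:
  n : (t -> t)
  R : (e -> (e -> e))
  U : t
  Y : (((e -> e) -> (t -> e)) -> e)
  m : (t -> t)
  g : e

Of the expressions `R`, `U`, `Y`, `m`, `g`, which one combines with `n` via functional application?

R : (e -> (e -> e)) — neither side's domain matches the other.
U — combines: n : (t -> t) takes U : t as argument, giving t.
Y : (((e -> e) -> (t -> e)) -> e) — neither side's domain matches the other.
m : (t -> t) — neither side's domain matches the other.
g : e — neither side's domain matches the other.

U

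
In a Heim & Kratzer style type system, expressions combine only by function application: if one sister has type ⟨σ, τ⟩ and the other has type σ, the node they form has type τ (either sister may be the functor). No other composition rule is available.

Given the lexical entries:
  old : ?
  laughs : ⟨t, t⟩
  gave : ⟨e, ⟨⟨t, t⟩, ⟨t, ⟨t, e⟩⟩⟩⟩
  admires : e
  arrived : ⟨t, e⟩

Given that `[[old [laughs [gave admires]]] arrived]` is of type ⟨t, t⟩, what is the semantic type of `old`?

[[old [laughs [gave admires]]] arrived] is required to be ⟨t, t⟩. arrived : ⟨t, e⟩ cannot yield ⟨t, t⟩ as functor, so [old [laughs [gave admires]]] : ⟨⟨t, e⟩, ⟨t, t⟩⟩.
[old [laughs [gave admires]]] is required to be ⟨⟨t, e⟩, ⟨t, t⟩⟩. [laughs [gave admires]] : ⟨t, ⟨t, e⟩⟩ cannot yield ⟨⟨t, e⟩, ⟨t, t⟩⟩ as functor, so old : ⟨⟨t, ⟨t, e⟩⟩, ⟨⟨t, e⟩, ⟨t, t⟩⟩⟩.

⟨⟨t, ⟨t, e⟩⟩, ⟨⟨t, e⟩, ⟨t, t⟩⟩⟩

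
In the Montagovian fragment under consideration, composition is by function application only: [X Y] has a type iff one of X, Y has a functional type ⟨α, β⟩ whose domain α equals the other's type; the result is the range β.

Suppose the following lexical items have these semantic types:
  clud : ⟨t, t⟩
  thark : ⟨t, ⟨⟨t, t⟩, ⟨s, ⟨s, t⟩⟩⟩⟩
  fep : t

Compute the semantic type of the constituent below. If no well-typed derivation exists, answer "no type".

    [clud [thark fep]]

⟨s, ⟨s, t⟩⟩

[thark fep] — thark of type ⟨t, ⟨⟨t, t⟩, ⟨s, ⟨s, t⟩⟩⟩⟩ combines with fep of type t: type ⟨⟨t, t⟩, ⟨s, ⟨s, t⟩⟩⟩.
[clud [thark fep]] — [thark fep] of type ⟨⟨t, t⟩, ⟨s, ⟨s, t⟩⟩⟩ combines with clud of type ⟨t, t⟩: type ⟨s, ⟨s, t⟩⟩.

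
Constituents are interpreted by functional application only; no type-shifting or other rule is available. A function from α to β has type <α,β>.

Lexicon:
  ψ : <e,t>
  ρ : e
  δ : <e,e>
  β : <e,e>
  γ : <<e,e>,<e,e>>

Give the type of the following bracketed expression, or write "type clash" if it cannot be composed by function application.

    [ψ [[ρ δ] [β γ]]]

t

[ρ δ]: functor δ : <e,e>, argument ρ : e; result e.
[β γ]: functor γ : <<e,e>,<e,e>>, argument β : <e,e>; result <e,e>.
[[ρ δ] [β γ]]: functor [β γ] : <e,e>, argument [ρ δ] : e; result e.
[ψ [[ρ δ] [β γ]]]: functor ψ : <e,t>, argument [[ρ δ] [β γ]] : e; result t.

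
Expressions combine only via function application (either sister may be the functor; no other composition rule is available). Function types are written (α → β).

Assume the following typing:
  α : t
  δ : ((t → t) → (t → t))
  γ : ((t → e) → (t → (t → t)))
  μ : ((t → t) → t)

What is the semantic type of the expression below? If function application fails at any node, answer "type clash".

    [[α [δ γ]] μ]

[δ γ]: ((t → t) → (t → t)) with ((t → e) → (t → (t → t))) — neither is a function whose domain matches the other; composition fails here.

type clash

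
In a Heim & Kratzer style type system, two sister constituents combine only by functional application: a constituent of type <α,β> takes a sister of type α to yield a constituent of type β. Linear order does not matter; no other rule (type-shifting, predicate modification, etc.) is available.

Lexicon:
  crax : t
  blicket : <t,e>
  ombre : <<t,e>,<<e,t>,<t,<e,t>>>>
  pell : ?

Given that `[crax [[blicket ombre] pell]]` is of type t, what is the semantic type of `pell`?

At [crax [[blicket ombre] pell]] (required: t): crax is t, which is not a function with range t; hence [[blicket ombre] pell] is the functor — type <t,t>.
At [[blicket ombre] pell] (required: <t,t>): [blicket ombre] is <<e,t>,<t,<e,t>>>, which is not a function with range <t,t>; hence pell is the functor — type <<<e,t>,<t,<e,t>>>,<t,t>>.

<<<e,t>,<t,<e,t>>>,<t,t>>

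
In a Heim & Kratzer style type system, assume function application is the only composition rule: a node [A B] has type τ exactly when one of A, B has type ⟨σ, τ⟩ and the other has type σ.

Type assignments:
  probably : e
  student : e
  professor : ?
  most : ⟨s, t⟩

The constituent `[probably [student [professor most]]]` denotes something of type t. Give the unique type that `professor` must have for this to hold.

⟨⟨s, t⟩, ⟨e, ⟨e, t⟩⟩⟩

[probably [student [professor most]]] must have type t. The sister probably has type e; that is not a function onto t, so [student [professor most]] must be the functor, of type ⟨e, t⟩.
[student [professor most]] must have type ⟨e, t⟩. The sister student has type e; that is not a function onto ⟨e, t⟩, so [professor most] must be the functor, of type ⟨e, ⟨e, t⟩⟩.
[professor most] must have type ⟨e, ⟨e, t⟩⟩. The sister most has type ⟨s, t⟩; that is not a function onto ⟨e, ⟨e, t⟩⟩, so professor must be the functor, of type ⟨⟨s, t⟩, ⟨e, ⟨e, t⟩⟩⟩.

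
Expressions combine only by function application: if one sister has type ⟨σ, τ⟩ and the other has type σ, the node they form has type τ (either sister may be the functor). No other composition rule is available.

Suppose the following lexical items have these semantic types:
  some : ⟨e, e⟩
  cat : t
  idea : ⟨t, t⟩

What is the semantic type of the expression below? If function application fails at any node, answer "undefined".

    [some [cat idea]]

undefined

[cat idea]: functor idea : ⟨t, t⟩, argument cat : t; result t.
[some [cat idea]]: ⟨e, e⟩ with t — neither is a function whose domain matches the other; composition fails here.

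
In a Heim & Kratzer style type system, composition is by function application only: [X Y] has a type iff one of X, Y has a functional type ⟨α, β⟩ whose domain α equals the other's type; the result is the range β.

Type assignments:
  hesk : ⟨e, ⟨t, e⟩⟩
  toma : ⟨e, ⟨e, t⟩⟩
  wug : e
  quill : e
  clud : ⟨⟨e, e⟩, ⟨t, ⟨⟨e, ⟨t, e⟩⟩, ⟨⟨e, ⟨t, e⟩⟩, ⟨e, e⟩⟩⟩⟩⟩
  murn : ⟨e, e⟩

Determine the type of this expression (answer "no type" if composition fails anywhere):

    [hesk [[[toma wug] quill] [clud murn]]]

⟨⟨e, ⟨t, e⟩⟩, ⟨e, e⟩⟩

At [toma wug], toma : ⟨e, ⟨e, t⟩⟩ takes wug : e, giving ⟨e, t⟩.
At [[toma wug] quill], [toma wug] : ⟨e, t⟩ takes quill : e, giving t.
At [clud murn], clud : ⟨⟨e, e⟩, ⟨t, ⟨⟨e, ⟨t, e⟩⟩, ⟨⟨e, ⟨t, e⟩⟩, ⟨e, e⟩⟩⟩⟩⟩ takes murn : ⟨e, e⟩, giving ⟨t, ⟨⟨e, ⟨t, e⟩⟩, ⟨⟨e, ⟨t, e⟩⟩, ⟨e, e⟩⟩⟩⟩.
At [[[toma wug] quill] [clud murn]], [clud murn] : ⟨t, ⟨⟨e, ⟨t, e⟩⟩, ⟨⟨e, ⟨t, e⟩⟩, ⟨e, e⟩⟩⟩⟩ takes [[toma wug] quill] : t, giving ⟨⟨e, ⟨t, e⟩⟩, ⟨⟨e, ⟨t, e⟩⟩, ⟨e, e⟩⟩⟩.
At [hesk [[[toma wug] quill] [clud murn]]], [[[toma wug] quill] [clud murn]] : ⟨⟨e, ⟨t, e⟩⟩, ⟨⟨e, ⟨t, e⟩⟩, ⟨e, e⟩⟩⟩ takes hesk : ⟨e, ⟨t, e⟩⟩, giving ⟨⟨e, ⟨t, e⟩⟩, ⟨e, e⟩⟩.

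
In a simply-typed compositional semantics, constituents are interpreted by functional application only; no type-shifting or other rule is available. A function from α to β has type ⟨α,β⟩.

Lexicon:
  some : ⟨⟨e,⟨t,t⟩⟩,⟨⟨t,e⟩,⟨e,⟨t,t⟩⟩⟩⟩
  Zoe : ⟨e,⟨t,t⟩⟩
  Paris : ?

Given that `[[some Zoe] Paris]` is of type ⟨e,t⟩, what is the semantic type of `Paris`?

For [[some Zoe] Paris] to have type ⟨e,t⟩ with [some Zoe] of type ⟨⟨t,e⟩,⟨e,⟨t,t⟩⟩⟩, Paris must be the function: Paris : ⟨⟨⟨t,e⟩,⟨e,⟨t,t⟩⟩⟩,⟨e,t⟩⟩.

⟨⟨⟨t,e⟩,⟨e,⟨t,t⟩⟩⟩,⟨e,t⟩⟩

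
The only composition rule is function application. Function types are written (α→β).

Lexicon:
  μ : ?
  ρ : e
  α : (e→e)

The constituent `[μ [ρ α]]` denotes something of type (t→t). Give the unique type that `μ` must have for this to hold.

For [μ [ρ α]] to have type (t→t) with [ρ α] of type e, μ must be the function: μ : (e→(t→t)).

(e→(t→t))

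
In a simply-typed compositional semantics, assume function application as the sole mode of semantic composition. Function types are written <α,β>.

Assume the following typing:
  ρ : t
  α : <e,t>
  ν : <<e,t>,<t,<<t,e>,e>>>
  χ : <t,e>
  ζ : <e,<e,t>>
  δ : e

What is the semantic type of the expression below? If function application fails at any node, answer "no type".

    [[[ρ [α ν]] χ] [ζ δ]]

[α ν]: ν is <<e,t>,<t,<<t,e>,e>>>, α is <e,t>; result <t,<<t,e>,e>>.
[ρ [α ν]]: [α ν] is <t,<<t,e>,e>>, ρ is t; result <<t,e>,e>.
[[ρ [α ν]] χ]: [ρ [α ν]] is <<t,e>,e>, χ is <t,e>; result e.
[ζ δ]: ζ is <e,<e,t>>, δ is e; result <e,t>.
[[[ρ [α ν]] χ] [ζ δ]]: [ζ δ] is <e,t>, [[ρ [α ν]] χ] is e; result t.

t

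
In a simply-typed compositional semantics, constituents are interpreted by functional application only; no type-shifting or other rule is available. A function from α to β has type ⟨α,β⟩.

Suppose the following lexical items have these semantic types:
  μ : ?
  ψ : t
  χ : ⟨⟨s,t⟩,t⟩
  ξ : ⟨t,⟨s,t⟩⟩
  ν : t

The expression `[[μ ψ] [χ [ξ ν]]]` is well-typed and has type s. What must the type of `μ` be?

⟨t,⟨t,s⟩⟩

For [[μ ψ] [χ [ξ ν]]] to have type s with [χ [ξ ν]] of type t, [μ ψ] must be the function: [μ ψ] : ⟨t,s⟩.
For [μ ψ] to have type ⟨t,s⟩ with ψ of type t, μ must be the function: μ : ⟨t,⟨t,s⟩⟩.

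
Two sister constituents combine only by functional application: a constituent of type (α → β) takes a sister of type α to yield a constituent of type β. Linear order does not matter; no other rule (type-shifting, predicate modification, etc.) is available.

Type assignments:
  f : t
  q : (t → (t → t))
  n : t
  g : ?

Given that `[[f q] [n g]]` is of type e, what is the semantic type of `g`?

(t → ((t → t) → e))

For [[f q] [n g]] to have type e with [f q] of type (t → t), [n g] must be the function: [n g] : ((t → t) → e).
For [n g] to have type ((t → t) → e) with n of type t, g must be the function: g : (t → ((t → t) → e)).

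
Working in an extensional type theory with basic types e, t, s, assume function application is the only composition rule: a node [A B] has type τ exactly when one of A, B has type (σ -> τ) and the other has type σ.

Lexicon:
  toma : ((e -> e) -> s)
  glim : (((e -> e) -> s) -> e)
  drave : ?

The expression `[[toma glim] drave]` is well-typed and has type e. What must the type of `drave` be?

(e -> e)

For [[toma glim] drave] to have type e with [toma glim] of type e, drave must be the function: drave : (e -> e).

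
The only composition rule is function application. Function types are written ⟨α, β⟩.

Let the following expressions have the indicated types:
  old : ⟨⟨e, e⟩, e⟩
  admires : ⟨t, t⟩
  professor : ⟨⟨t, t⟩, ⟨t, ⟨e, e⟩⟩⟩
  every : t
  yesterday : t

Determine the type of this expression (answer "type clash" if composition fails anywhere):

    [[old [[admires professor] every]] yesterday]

type clash

[admires professor]: ⟨⟨t, t⟩, ⟨t, ⟨e, e⟩⟩⟩ applied to ⟨t, t⟩ yields ⟨t, ⟨e, e⟩⟩.
[[admires professor] every]: ⟨t, ⟨e, e⟩⟩ applied to t yields ⟨e, e⟩.
[old [[admires professor] every]]: ⟨⟨e, e⟩, e⟩ applied to ⟨e, e⟩ yields e.
[[old [[admires professor] every]] yesterday]: e and t cannot combine by function application — type clash.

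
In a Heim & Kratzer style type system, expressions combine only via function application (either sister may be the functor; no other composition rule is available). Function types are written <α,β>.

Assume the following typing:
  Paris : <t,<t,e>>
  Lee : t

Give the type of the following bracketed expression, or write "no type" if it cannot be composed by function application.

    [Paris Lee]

<t,e>

At [Paris Lee], Paris : <t,<t,e>> takes Lee : t, giving <t,e>.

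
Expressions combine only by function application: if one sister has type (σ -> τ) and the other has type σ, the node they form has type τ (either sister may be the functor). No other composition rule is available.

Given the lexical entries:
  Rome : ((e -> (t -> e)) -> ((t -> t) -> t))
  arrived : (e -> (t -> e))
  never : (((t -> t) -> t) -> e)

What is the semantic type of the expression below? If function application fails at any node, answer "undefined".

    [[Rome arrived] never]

[Rome arrived] — Rome of type ((e -> (t -> e)) -> ((t -> t) -> t)) combines with arrived of type (e -> (t -> e)): type ((t -> t) -> t).
[[Rome arrived] never] — never of type (((t -> t) -> t) -> e) combines with [Rome arrived] of type ((t -> t) -> t): type e.

e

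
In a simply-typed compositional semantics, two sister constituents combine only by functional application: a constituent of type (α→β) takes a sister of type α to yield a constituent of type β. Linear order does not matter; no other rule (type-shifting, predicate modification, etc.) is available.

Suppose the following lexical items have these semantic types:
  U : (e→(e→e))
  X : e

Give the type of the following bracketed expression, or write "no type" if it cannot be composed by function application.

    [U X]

(e→e)

At [U X], U : (e→(e→e)) takes X : e, giving (e→e).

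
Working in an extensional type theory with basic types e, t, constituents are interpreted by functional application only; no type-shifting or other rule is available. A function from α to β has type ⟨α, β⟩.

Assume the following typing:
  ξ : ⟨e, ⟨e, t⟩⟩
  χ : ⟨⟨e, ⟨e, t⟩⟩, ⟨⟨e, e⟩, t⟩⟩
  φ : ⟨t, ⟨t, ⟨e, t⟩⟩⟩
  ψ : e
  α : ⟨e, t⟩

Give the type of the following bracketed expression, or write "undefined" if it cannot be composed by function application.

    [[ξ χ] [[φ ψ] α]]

[ξ χ]: functor χ : ⟨⟨e, ⟨e, t⟩⟩, ⟨⟨e, e⟩, t⟩⟩, argument ξ : ⟨e, ⟨e, t⟩⟩; result ⟨⟨e, e⟩, t⟩.
[φ ψ]: ⟨t, ⟨t, ⟨e, t⟩⟩⟩ with e — neither is a function whose domain matches the other; composition fails here.

undefined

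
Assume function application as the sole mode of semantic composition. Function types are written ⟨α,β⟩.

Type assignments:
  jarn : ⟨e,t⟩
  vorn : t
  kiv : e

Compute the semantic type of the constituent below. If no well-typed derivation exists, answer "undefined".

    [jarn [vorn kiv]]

[vorn kiv]: t with e — neither is a function whose domain matches the other; composition fails here.

undefined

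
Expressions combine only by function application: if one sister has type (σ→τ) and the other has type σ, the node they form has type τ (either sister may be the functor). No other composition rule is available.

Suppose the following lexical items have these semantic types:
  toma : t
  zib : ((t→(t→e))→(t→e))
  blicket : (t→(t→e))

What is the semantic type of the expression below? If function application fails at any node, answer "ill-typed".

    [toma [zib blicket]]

At [zib blicket], zib : ((t→(t→e))→(t→e)) takes blicket : (t→(t→e)), giving (t→e).
At [toma [zib blicket]], [zib blicket] : (t→e) takes toma : t, giving e.

e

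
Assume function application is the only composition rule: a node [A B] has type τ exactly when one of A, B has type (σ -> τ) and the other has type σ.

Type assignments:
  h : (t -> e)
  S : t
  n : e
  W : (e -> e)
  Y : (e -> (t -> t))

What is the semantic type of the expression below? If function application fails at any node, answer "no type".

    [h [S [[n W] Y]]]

e

[n W]: functor W : (e -> e), argument n : e; result e.
[[n W] Y]: functor Y : (e -> (t -> t)), argument [n W] : e; result (t -> t).
[S [[n W] Y]]: functor [[n W] Y] : (t -> t), argument S : t; result t.
[h [S [[n W] Y]]]: functor h : (t -> e), argument [S [[n W] Y]] : t; result e.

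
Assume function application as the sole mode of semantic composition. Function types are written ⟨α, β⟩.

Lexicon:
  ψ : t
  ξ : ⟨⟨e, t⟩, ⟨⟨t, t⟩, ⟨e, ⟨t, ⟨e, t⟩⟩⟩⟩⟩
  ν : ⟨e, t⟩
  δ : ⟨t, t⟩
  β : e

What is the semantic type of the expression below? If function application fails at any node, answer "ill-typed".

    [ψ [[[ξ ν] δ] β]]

[ξ ν]: ⟨⟨e, t⟩, ⟨⟨t, t⟩, ⟨e, ⟨t, ⟨e, t⟩⟩⟩⟩⟩ applied to ⟨e, t⟩ yields ⟨⟨t, t⟩, ⟨e, ⟨t, ⟨e, t⟩⟩⟩⟩.
[[ξ ν] δ]: ⟨⟨t, t⟩, ⟨e, ⟨t, ⟨e, t⟩⟩⟩⟩ applied to ⟨t, t⟩ yields ⟨e, ⟨t, ⟨e, t⟩⟩⟩.
[[[ξ ν] δ] β]: ⟨e, ⟨t, ⟨e, t⟩⟩⟩ applied to e yields ⟨t, ⟨e, t⟩⟩.
[ψ [[[ξ ν] δ] β]]: ⟨t, ⟨e, t⟩⟩ applied to t yields ⟨e, t⟩.

⟨e, t⟩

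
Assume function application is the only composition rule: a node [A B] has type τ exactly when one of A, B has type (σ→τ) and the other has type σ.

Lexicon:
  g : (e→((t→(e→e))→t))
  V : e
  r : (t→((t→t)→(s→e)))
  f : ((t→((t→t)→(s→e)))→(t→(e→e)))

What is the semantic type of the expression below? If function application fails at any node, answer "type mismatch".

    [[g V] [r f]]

[g V]: (e→((t→(e→e))→t)) applied to e yields ((t→(e→e))→t).
[r f]: ((t→((t→t)→(s→e)))→(t→(e→e))) applied to (t→((t→t)→(s→e))) yields (t→(e→e)).
[[g V] [r f]]: ((t→(e→e))→t) applied to (t→(e→e)) yields t.

t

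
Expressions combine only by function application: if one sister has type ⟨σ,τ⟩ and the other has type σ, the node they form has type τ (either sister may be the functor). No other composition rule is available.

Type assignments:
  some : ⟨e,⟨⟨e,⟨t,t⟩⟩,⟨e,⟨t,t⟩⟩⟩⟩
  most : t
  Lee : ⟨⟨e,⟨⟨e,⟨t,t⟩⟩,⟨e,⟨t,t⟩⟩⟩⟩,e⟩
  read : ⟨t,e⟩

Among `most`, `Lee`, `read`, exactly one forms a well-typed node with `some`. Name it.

Lee

most : t — neither side's domain matches the other.
Lee — combines: Lee : ⟨⟨e,⟨⟨e,⟨t,t⟩⟩,⟨e,⟨t,t⟩⟩⟩⟩,e⟩ takes some : ⟨e,⟨⟨e,⟨t,t⟩⟩,⟨e,⟨t,t⟩⟩⟩⟩ as argument, giving e.
read : ⟨t,e⟩ — neither side's domain matches the other.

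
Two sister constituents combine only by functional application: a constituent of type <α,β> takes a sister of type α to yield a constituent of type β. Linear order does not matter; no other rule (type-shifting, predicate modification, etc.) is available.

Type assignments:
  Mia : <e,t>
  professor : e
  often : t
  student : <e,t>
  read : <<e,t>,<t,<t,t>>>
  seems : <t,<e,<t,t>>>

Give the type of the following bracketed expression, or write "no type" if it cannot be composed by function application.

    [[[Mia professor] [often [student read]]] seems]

[Mia professor] — Mia of type <e,t> combines with professor of type e: type t.
[student read] — read of type <<e,t>,<t,<t,t>>> combines with student of type <e,t>: type <t,<t,t>>.
[often [student read]] — [student read] of type <t,<t,t>> combines with often of type t: type <t,t>.
[[Mia professor] [often [student read]]] — [often [student read]] of type <t,t> combines with [Mia professor] of type t: type t.
[[[Mia professor] [often [student read]]] seems] — seems of type <t,<e,<t,t>>> combines with [[Mia professor] [often [student read]]] of type t: type <e,<t,t>>.

<e,<t,t>>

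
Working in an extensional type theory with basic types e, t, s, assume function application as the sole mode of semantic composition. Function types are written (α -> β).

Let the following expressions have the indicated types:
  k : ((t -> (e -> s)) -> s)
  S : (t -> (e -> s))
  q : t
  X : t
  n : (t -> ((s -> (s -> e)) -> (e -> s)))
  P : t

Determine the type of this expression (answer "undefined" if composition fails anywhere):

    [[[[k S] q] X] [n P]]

[k S] — k of type ((t -> (e -> s)) -> s) combines with S of type (t -> (e -> s)): type s.
[[k S] q]: s with t — neither is a function whose domain matches the other; composition fails here.

undefined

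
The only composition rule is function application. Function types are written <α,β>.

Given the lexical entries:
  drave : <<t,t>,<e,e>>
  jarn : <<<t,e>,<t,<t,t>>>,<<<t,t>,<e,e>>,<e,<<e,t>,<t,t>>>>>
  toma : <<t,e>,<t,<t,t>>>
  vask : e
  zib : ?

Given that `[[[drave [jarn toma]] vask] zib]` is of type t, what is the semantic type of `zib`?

<<<e,t>,<t,t>>,t>

For [[[drave [jarn toma]] vask] zib] to have type t with [[drave [jarn toma]] vask] of type <<e,t>,<t,t>>, zib must be the function: zib : <<<e,t>,<t,t>>,t>.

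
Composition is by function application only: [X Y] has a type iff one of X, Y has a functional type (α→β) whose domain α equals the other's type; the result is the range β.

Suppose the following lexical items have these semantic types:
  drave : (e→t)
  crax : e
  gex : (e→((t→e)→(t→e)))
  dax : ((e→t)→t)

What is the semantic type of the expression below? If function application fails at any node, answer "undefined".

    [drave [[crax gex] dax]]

[crax gex]: functor gex : (e→((t→e)→(t→e))), argument crax : e; result ((t→e)→(t→e)).
[[crax gex] dax]: ((t→e)→(t→e)) with ((e→t)→t) — neither is a function whose domain matches the other; composition fails here.

undefined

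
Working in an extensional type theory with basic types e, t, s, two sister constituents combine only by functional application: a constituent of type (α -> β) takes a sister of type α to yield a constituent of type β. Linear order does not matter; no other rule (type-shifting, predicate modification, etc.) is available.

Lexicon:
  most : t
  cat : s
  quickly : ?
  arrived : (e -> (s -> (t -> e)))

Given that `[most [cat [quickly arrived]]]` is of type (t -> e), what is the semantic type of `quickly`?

[most [cat [quickly arrived]]] must have type (t -> e). The sister most has type t; that is not a function onto (t -> e), so [cat [quickly arrived]] must be the functor, of type (t -> (t -> e)).
[cat [quickly arrived]] must have type (t -> (t -> e)). The sister cat has type s; that is not a function onto (t -> (t -> e)), so [quickly arrived] must be the functor, of type (s -> (t -> (t -> e))).
[quickly arrived] must have type (s -> (t -> (t -> e))). The sister arrived has type (e -> (s -> (t -> e))); that is not a function onto (s -> (t -> (t -> e))), so quickly must be the functor, of type ((e -> (s -> (t -> e))) -> (s -> (t -> (t -> e)))).

((e -> (s -> (t -> e))) -> (s -> (t -> (t -> e))))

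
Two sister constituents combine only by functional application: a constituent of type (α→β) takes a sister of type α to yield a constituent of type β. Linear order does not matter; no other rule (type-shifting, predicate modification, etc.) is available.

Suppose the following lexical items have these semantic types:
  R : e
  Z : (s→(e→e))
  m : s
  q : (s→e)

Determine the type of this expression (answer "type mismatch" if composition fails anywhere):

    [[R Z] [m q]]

type mismatch

[R Z]: e and (s→(e→e)) cannot combine by function application — type clash.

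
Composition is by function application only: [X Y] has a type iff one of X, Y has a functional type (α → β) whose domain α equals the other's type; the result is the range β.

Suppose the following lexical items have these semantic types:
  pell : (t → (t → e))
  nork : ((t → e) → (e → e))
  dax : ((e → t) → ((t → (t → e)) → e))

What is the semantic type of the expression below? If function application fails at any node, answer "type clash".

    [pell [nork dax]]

type clash

[nork dax]: ((t → e) → (e → e)) and ((e → t) → ((t → (t → e)) → e)) cannot combine by function application — type clash.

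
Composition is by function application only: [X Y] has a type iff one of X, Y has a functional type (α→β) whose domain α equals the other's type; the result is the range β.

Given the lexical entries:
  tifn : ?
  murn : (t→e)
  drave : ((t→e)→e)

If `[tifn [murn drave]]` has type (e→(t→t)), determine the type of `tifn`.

(e→(e→(t→t)))

For [tifn [murn drave]] to have type (e→(t→t)) with [murn drave] of type e, tifn must be the function: tifn : (e→(e→(t→t))).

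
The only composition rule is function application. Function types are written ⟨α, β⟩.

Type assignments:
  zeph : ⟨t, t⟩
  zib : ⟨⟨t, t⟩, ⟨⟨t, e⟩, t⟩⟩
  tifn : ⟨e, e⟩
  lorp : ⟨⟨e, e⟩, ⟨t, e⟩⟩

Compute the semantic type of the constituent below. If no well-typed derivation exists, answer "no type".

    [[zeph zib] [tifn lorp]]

t

[zeph zib] — zib of type ⟨⟨t, t⟩, ⟨⟨t, e⟩, t⟩⟩ combines with zeph of type ⟨t, t⟩: type ⟨⟨t, e⟩, t⟩.
[tifn lorp] — lorp of type ⟨⟨e, e⟩, ⟨t, e⟩⟩ combines with tifn of type ⟨e, e⟩: type ⟨t, e⟩.
[[zeph zib] [tifn lorp]] — [zeph zib] of type ⟨⟨t, e⟩, t⟩ combines with [tifn lorp] of type ⟨t, e⟩: type t.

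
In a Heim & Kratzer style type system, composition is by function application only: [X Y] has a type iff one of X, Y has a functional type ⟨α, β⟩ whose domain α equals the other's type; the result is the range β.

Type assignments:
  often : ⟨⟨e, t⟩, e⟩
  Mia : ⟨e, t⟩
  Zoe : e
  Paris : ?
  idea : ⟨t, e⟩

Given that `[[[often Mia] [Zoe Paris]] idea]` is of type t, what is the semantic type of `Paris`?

For [[[often Mia] [Zoe Paris]] idea] to have type t with idea of type ⟨t, e⟩, [[often Mia] [Zoe Paris]] must be the function: [[often Mia] [Zoe Paris]] : ⟨⟨t, e⟩, t⟩.
For [[often Mia] [Zoe Paris]] to have type ⟨⟨t, e⟩, t⟩ with [often Mia] of type e, [Zoe Paris] must be the function: [Zoe Paris] : ⟨e, ⟨⟨t, e⟩, t⟩⟩.
For [Zoe Paris] to have type ⟨e, ⟨⟨t, e⟩, t⟩⟩ with Zoe of type e, Paris must be the function: Paris : ⟨e, ⟨e, ⟨⟨t, e⟩, t⟩⟩⟩.

⟨e, ⟨e, ⟨⟨t, e⟩, t⟩⟩⟩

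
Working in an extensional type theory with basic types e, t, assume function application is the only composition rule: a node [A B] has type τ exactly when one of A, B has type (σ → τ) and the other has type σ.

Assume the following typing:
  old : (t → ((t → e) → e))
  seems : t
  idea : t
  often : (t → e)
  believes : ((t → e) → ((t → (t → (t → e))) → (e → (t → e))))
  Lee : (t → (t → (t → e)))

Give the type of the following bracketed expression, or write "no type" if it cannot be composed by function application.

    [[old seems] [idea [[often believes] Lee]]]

no type

[old seems] — old of type (t → ((t → e) → e)) combines with seems of type t: type ((t → e) → e).
[often believes] — believes of type ((t → e) → ((t → (t → (t → e))) → (e → (t → e)))) combines with often of type (t → e): type ((t → (t → (t → e))) → (e → (t → e))).
[[often believes] Lee] — [often believes] of type ((t → (t → (t → e))) → (e → (t → e))) combines with Lee of type (t → (t → (t → e))): type (e → (t → e)).
[idea [[often believes] Lee]]: t and (e → (t → e)) cannot combine by function application — type clash.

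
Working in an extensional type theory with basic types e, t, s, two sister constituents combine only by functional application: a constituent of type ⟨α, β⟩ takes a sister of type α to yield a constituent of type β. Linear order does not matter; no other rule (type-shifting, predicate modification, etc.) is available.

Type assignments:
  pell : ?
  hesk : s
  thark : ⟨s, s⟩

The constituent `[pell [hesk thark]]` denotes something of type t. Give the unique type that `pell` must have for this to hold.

⟨s, t⟩

[pell [hesk thark]] must have type t. The sister [hesk thark] has type s; that is not a function onto t, so pell must be the functor, of type ⟨s, t⟩.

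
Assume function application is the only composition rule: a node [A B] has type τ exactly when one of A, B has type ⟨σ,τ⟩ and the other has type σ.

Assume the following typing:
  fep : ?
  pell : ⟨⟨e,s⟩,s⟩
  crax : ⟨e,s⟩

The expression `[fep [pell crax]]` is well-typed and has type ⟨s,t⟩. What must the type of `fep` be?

At [fep [pell crax]] (required: ⟨s,t⟩): [pell crax] is s, which is not a function with range ⟨s,t⟩; hence fep is the functor — type ⟨s,⟨s,t⟩⟩.

⟨s,⟨s,t⟩⟩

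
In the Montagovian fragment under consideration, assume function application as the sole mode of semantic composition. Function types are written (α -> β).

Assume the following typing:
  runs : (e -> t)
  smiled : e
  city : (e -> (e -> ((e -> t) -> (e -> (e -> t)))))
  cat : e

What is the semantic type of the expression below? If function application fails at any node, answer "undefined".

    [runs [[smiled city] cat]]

(e -> (e -> t))

[smiled city]: (e -> (e -> ((e -> t) -> (e -> (e -> t))))) applied to e yields (e -> ((e -> t) -> (e -> (e -> t)))).
[[smiled city] cat]: (e -> ((e -> t) -> (e -> (e -> t)))) applied to e yields ((e -> t) -> (e -> (e -> t))).
[runs [[smiled city] cat]]: ((e -> t) -> (e -> (e -> t))) applied to (e -> t) yields (e -> (e -> t)).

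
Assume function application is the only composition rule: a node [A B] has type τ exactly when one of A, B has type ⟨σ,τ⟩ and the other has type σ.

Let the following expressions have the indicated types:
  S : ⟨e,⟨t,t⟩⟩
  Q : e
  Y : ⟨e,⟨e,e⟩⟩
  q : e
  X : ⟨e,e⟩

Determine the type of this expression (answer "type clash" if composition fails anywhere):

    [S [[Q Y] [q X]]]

⟨t,t⟩

[Q Y]: functor Y : ⟨e,⟨e,e⟩⟩, argument Q : e; result ⟨e,e⟩.
[q X]: functor X : ⟨e,e⟩, argument q : e; result e.
[[Q Y] [q X]]: functor [Q Y] : ⟨e,e⟩, argument [q X] : e; result e.
[S [[Q Y] [q X]]]: functor S : ⟨e,⟨t,t⟩⟩, argument [[Q Y] [q X]] : e; result ⟨t,t⟩.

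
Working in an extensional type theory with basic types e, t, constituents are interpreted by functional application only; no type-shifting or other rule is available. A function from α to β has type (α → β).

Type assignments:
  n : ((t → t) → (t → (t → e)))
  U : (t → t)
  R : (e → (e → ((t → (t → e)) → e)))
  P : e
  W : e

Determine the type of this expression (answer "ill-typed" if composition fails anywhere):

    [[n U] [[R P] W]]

e

[n U]: functor n : ((t → t) → (t → (t → e))), argument U : (t → t); result (t → (t → e)).
[R P]: functor R : (e → (e → ((t → (t → e)) → e))), argument P : e; result (e → ((t → (t → e)) → e)).
[[R P] W]: functor [R P] : (e → ((t → (t → e)) → e)), argument W : e; result ((t → (t → e)) → e).
[[n U] [[R P] W]]: functor [[R P] W] : ((t → (t → e)) → e), argument [n U] : (t → (t → e)); result e.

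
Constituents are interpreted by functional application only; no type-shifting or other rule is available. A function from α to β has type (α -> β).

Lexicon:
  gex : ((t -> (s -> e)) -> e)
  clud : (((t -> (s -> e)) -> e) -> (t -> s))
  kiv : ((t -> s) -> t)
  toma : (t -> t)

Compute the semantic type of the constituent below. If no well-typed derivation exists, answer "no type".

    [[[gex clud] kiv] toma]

[gex clud] — clud of type (((t -> (s -> e)) -> e) -> (t -> s)) combines with gex of type ((t -> (s -> e)) -> e): type (t -> s).
[[gex clud] kiv] — kiv of type ((t -> s) -> t) combines with [gex clud] of type (t -> s): type t.
[[[gex clud] kiv] toma] — toma of type (t -> t) combines with [[gex clud] kiv] of type t: type t.

t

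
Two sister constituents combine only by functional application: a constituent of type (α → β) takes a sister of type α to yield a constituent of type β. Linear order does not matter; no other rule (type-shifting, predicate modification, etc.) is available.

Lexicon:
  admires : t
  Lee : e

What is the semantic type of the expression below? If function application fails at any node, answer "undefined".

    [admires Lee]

[admires Lee]: t with e — neither is a function whose domain matches the other; composition fails here.

undefined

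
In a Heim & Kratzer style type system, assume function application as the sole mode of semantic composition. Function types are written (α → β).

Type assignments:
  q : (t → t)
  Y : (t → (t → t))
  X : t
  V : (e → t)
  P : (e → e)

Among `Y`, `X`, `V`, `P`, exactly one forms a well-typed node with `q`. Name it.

Y : (t → (t → t)) — does not combine with q.
X — combines: q : (t → t) takes X : t as argument, giving t.
V : (e → t) — does not combine with q.
P : (e → e) — does not combine with q.

X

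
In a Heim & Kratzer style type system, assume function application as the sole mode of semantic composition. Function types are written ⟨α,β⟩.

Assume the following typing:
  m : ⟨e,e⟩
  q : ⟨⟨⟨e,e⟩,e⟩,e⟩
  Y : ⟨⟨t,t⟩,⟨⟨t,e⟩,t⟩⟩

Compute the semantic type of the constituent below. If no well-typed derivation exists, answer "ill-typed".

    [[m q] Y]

ill-typed

[m q]: ⟨e,e⟩ and ⟨⟨⟨e,e⟩,e⟩,e⟩ cannot combine by function application — type clash.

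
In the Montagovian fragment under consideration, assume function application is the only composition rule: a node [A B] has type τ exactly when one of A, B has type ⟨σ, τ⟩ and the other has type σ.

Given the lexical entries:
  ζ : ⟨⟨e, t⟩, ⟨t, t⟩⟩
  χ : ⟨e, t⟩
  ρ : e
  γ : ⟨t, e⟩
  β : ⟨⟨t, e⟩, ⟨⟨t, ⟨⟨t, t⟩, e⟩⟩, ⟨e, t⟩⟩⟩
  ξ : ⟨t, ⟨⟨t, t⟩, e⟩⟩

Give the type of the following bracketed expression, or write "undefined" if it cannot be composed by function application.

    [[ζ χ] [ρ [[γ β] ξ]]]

[ζ χ]: ⟨⟨e, t⟩, ⟨t, t⟩⟩ applied to ⟨e, t⟩ yields ⟨t, t⟩.
[γ β]: ⟨⟨t, e⟩, ⟨⟨t, ⟨⟨t, t⟩, e⟩⟩, ⟨e, t⟩⟩⟩ applied to ⟨t, e⟩ yields ⟨⟨t, ⟨⟨t, t⟩, e⟩⟩, ⟨e, t⟩⟩.
[[γ β] ξ]: ⟨⟨t, ⟨⟨t, t⟩, e⟩⟩, ⟨e, t⟩⟩ applied to ⟨t, ⟨⟨t, t⟩, e⟩⟩ yields ⟨e, t⟩.
[ρ [[γ β] ξ]]: ⟨e, t⟩ applied to e yields t.
[[ζ χ] [ρ [[γ β] ξ]]]: ⟨t, t⟩ applied to t yields t.

t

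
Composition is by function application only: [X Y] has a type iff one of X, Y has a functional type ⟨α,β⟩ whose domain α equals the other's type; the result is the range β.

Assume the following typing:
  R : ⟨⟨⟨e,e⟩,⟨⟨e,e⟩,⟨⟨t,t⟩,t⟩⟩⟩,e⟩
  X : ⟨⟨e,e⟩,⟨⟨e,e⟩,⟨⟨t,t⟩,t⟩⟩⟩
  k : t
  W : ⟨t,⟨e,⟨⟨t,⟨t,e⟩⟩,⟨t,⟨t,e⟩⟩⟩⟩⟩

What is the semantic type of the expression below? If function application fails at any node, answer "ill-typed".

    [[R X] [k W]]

[R X] — R of type ⟨⟨⟨e,e⟩,⟨⟨e,e⟩,⟨⟨t,t⟩,t⟩⟩⟩,e⟩ combines with X of type ⟨⟨e,e⟩,⟨⟨e,e⟩,⟨⟨t,t⟩,t⟩⟩⟩: type e.
[k W] — W of type ⟨t,⟨e,⟨⟨t,⟨t,e⟩⟩,⟨t,⟨t,e⟩⟩⟩⟩⟩ combines with k of type t: type ⟨e,⟨⟨t,⟨t,e⟩⟩,⟨t,⟨t,e⟩⟩⟩⟩.
[[R X] [k W]] — [k W] of type ⟨e,⟨⟨t,⟨t,e⟩⟩,⟨t,⟨t,e⟩⟩⟩⟩ combines with [R X] of type e: type ⟨⟨t,⟨t,e⟩⟩,⟨t,⟨t,e⟩⟩⟩.

⟨⟨t,⟨t,e⟩⟩,⟨t,⟨t,e⟩⟩⟩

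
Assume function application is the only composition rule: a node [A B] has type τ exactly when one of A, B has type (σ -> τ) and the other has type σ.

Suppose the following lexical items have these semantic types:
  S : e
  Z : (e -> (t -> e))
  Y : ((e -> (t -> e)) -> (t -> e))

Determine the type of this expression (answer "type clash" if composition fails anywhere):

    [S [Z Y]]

At [Z Y], Y : ((e -> (t -> e)) -> (t -> e)) takes Z : (e -> (t -> e)), giving (t -> e).
[S [Z Y]]: e with (t -> e) — neither is a function whose domain matches the other; composition fails here.

type clash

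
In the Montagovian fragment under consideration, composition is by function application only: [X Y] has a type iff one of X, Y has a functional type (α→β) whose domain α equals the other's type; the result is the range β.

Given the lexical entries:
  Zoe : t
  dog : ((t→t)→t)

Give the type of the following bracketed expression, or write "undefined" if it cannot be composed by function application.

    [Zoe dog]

undefined

[Zoe dog]: t and ((t→t)→t) cannot combine by function application — type clash.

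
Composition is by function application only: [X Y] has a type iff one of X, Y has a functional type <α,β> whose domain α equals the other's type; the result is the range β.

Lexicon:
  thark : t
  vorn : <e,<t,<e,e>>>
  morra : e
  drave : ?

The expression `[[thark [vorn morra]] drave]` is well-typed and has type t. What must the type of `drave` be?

[[thark [vorn morra]] drave] is required to be t. [thark [vorn morra]] : <e,e> cannot yield t as functor, so drave : <<e,e>,t>.

<<e,e>,t>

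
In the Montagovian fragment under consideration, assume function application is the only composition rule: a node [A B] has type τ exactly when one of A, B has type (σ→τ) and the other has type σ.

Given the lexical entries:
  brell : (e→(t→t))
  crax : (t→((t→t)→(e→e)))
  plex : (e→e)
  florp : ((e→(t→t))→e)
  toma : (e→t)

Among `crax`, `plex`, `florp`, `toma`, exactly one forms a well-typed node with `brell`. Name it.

florp

crax : (t→((t→t)→(e→e))) — no; brell wants e, and crax wants t.
plex : (e→e) — no; brell wants e, and plex wants e.
florp — combines: florp : ((e→(t→t))→e) takes brell : (e→(t→t)) as argument, giving e.
toma : (e→t) — no; brell wants e, and toma wants e.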